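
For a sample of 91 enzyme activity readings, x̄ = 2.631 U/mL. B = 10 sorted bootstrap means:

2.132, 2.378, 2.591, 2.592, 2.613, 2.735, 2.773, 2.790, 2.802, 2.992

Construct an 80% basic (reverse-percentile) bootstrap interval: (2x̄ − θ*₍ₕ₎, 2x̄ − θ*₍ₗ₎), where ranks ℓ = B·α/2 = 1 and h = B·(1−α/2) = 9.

Percentile endpoints at ranks 1 and 9: θ*₍1₎ = 2.132, θ*₍9₎ = 2.802.
Basic interval reflects these around x̄:
  lower = 2 × 2.631 − 2.802 = 2.460
  upper = 2 × 2.631 − 2.132 = 3.130

(2.460, 3.130)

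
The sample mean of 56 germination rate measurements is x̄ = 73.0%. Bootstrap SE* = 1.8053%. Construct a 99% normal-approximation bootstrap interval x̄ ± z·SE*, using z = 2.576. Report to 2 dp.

Margin = 2.576 × 1.8053 = 4.650
Interval: 73.0 ± 4.650

(68.35, 77.65)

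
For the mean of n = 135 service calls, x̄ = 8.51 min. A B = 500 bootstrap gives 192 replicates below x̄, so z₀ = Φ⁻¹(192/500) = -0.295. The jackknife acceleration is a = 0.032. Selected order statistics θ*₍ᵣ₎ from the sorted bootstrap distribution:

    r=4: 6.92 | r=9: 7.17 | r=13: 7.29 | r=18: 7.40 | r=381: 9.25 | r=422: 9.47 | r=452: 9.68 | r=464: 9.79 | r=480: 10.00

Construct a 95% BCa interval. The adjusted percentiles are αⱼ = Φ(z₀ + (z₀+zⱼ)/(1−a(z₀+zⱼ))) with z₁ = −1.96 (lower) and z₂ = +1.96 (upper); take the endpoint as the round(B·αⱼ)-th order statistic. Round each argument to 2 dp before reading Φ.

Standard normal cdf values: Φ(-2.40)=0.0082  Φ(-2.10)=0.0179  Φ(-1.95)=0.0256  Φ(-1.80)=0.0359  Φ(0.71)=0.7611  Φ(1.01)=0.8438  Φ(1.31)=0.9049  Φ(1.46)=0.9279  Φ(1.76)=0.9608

Lower: z₀ + z₁ = -0.295 + (-1.960) = -2.255; 1 − a(z₀+z₁) = 1 − (0.032)(-2.255) = 1.0722; argument = -0.295 + (-2.255)/1.0722 = -2.3982 → -2.40.
α₁ = Φ(-2.40) = 0.0082; rank = round(500 × 0.0082) = 4; θ*₍4₎ = 6.92.
Upper: z₀ + z₂ = 1.665; 1 − a(z₀+z₂) = 0.9467; argument = 1.4637 → 1.46; α₂ = 0.9279; rank = 464; θ*₍464₎ = 9.79.

(6.92, 9.79)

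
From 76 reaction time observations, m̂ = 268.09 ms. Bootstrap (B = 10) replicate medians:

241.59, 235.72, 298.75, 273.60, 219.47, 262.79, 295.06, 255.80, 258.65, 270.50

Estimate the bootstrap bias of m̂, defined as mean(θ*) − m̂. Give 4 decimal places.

bias = −6.8970

mean(θ*) = (241.59 + 235.72 + 298.75 + 273.60 + 219.47 + 262.79 + 295.06 + 255.80 + 258.65 + 270.50) / 10 = 261.19300
bias = 261.19300 − 268.09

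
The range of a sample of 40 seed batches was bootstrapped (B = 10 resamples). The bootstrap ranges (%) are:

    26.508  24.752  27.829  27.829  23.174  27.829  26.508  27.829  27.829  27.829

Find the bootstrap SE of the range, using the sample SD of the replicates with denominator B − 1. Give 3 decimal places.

SE* = 1.628

Bootstrap SE is the standard deviation of the 10 replicate ranges.
Mean of replicates: (26.508 + 24.752 + 27.829 + 27.829 + 23.174 + 27.829 + 26.508 + 27.829 + 27.829 + 27.829) / 10 = 267.9160 / 10 = 26.7916
Sum of squared deviations: (−0.2836)² + (−2.0396)² + (+1.0374)² + (+1.0374)² + (−3.6176)² + (+1.0374)² + (−0.2836)² + (+1.0374)² + (+1.0374)² + (+1.0374)² = 23.8650
Variance = 23.8650 / 9 = 2.6517
SE* = √2.6517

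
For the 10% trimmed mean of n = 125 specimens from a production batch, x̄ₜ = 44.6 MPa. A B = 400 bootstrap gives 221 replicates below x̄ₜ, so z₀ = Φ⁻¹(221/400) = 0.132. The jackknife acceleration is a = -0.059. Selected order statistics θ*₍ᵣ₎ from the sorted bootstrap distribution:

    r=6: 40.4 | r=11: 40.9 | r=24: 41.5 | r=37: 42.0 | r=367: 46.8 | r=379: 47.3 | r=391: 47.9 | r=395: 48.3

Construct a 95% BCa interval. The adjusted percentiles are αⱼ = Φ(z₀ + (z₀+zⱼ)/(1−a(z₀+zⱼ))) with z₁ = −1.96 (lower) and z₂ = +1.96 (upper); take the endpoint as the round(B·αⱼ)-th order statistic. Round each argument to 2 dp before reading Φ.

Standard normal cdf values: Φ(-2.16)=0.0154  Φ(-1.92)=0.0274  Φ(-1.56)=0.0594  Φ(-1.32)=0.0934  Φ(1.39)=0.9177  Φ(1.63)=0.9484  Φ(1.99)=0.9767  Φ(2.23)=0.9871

Lower: z₀ + z₁ = 0.132 + (-1.960) = -1.828; 1 − a(z₀+z₁) = 1 − (-0.059)(-1.828) = 0.8921; argument = 0.132 + (-1.828)/0.8921 = -1.9170 → -1.92.
α₁ = Φ(-1.92) = 0.0274; rank = round(400 × 0.0274) = 11; θ*₍11₎ = 40.9.
Upper: z₀ + z₂ = 2.092; 1 − a(z₀+z₂) = 1.1234; argument = 1.9942 → 1.99; α₂ = 0.9767; rank = 391; θ*₍391₎ = 47.9.

(40.9, 47.9)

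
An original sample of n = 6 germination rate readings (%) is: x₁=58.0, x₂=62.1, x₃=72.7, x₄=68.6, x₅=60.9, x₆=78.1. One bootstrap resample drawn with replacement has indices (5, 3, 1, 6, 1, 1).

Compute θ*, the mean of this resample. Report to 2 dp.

θ* = 64.28

Resample values: 60.9, 72.7, 58.0, 78.1, 58.0, 58.0.
Mean = (60.9 + 72.7 + 58.0 + 78.1 + 58.0 + 58.0) / 6 = 385.70 / 6 = 64.28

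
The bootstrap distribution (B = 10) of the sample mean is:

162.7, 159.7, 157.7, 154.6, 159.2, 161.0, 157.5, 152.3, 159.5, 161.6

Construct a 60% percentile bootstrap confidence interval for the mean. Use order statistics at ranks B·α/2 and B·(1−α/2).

Sorted replicates: 152.3, 154.6, 157.5, 157.7, 159.2, 159.5, 159.7, 161.0, 161.6, 162.7
α = 0.40; lower rank = 10 × 0.200 = 2; upper rank = 10 × 0.800 = 8.
The 2nd smallest replicate is 154.6; the 8th is 161.0.

(154.6, 161.0)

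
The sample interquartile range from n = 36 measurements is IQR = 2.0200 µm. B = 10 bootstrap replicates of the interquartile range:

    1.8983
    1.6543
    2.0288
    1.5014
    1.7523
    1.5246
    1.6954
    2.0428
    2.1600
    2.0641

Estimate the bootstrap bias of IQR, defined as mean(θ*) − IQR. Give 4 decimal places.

mean(θ*) = (1.8983 + 1.6543 + 2.0288 + 1.5014 + 1.7523 + 1.5246 + 1.6954 + 2.0428 + 2.1600 + 2.0641) / 10 = 1.83220
bias = 1.83220 − 2.0200

bias = −0.1878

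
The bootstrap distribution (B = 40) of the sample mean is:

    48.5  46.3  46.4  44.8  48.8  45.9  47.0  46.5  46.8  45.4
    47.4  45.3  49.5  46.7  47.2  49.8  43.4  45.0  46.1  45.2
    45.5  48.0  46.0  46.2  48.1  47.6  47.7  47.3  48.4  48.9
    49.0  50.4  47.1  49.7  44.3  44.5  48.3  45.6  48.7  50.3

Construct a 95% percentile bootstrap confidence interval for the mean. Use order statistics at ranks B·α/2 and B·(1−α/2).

(43.4, 50.3)

Sorted replicates: 43.4, 44.3, 44.5, 44.8, 45.0, 45.2, 45.3, 45.4, 45.5, 45.6, 45.9, 46.0, 46.1, 46.2, 46.3, 46.4, 46.5, 46.7, 46.8, 47.0, 47.1, 47.2, 47.3, 47.4, 47.6, 47.7, 48.0, 48.1, 48.3, 48.4, 48.5, 48.7, 48.8, 48.9, 49.0, 49.5, 49.7, 49.8, 50.3, 50.4
α = 0.05; lower rank = 40 × 0.025 = 1; upper rank = 40 × 0.975 = 39.
The 1st smallest replicate is 43.4; the 39th is 50.3.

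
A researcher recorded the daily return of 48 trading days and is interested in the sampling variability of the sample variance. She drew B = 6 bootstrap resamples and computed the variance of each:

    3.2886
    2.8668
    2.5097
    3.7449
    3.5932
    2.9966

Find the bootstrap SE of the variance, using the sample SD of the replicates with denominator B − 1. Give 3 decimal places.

Bootstrap SE is the standard deviation of the 6 replicate variances.
Mean of replicates: (3.2886 + 2.8668 + 2.5097 + 3.7449 + 3.5932 + 2.9966) / 6 = 18.99980 / 6 = 3.16663
Sum of squared deviations: (+0.12197)² + (−0.29983)² + (−0.65693)² + (+0.57827)² + (+0.42657)² + (−0.17003)² = 1.08160
Variance = 1.08160 / 5 = 0.21632
SE* = √0.21632

SE* = 0.465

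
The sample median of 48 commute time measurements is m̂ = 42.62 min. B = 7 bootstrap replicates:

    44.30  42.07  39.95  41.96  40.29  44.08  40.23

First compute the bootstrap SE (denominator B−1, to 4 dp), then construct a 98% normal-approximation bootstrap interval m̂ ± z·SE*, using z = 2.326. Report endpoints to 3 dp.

Mean of replicates = 41.8400; sum of squared deviations = 19.7032; SE* = √(19.7032/6) = 1.8121
Margin = 2.326 × 1.8121 = 4.2149
Interval: 42.62 ± 4.2149

(38.405, 46.835)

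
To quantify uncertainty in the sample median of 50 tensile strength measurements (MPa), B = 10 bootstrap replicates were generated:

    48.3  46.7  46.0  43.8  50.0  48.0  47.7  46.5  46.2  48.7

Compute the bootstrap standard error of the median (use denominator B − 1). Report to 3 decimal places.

Bootstrap SE is the standard deviation of the 10 replicate medians.
Mean of replicates: (48.3 + 46.7 + 46.0 + 43.8 + 50.0 + 48.0 + 47.7 + 46.5 + 46.2 + 48.7) / 10 = 471.9000 / 10 = 47.1900
Sum of squared deviations: (+1.1100)² + (−0.4900)² + (−1.1900)² + (−3.3900)² + (+2.8100)² + (+0.8100)² + (+0.5100)² + (−0.6900)² + (−0.9900)² + (+1.5100)² = 26.9290
Variance = 26.9290 / 9 = 2.9921
SE* = √2.9921

SE* = 1.730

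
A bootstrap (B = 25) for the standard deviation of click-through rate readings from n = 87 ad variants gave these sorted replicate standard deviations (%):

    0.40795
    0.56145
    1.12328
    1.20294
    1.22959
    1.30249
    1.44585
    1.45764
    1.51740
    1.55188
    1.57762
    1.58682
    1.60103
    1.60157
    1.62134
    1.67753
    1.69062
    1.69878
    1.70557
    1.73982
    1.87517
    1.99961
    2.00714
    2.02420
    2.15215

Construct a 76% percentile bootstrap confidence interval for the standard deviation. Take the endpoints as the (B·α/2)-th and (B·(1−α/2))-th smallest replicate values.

α = 0.24; lower rank = 25 × 0.120 = 3; upper rank = 25 × 0.880 = 22.
The 3rd smallest replicate is 1.12328; the 22nd is 1.99961.

(1.12328, 1.99961)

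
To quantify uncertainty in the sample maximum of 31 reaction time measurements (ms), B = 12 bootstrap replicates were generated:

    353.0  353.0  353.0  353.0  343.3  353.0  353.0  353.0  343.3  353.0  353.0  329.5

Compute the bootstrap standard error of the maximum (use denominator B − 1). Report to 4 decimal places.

Bootstrap SE is the standard deviation of the 12 replicate maximums.
Mean of replicates: (353.0 + 353.0 + 353.0 + 353.0 + 343.3 + 353.0 + 353.0 + 353.0 + 343.3 + 353.0 + 353.0 + 329.5) / 12 = 4193.10000 / 12 = 349.42500
Sum of squared deviations: (+3.57500)² + (+3.57500)² + (+3.57500)² + (+3.57500)² + (−6.12500)² + (+3.57500)² + (+3.57500)² + (+3.57500)² + (−6.12500)² + (+3.57500)² + (+3.57500)² + (−19.92500)² = 587.06250
Variance = 587.06250 / 11 = 53.36932
SE* = √53.36932

SE* = 7.3054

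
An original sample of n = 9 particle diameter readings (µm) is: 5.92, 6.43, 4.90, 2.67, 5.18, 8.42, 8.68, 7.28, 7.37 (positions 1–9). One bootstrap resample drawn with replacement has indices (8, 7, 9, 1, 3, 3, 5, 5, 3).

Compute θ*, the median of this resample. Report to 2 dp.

θ* = 5.18

Resample values: 7.28, 8.68, 7.37, 5.92, 4.90, 4.90, 5.18, 5.18, 4.90.
Sorted: 4.90, 4.90, 4.90, 5.18, 5.18, 5.92, 7.28, 7.37, 8.68
Median = middle value = 5.18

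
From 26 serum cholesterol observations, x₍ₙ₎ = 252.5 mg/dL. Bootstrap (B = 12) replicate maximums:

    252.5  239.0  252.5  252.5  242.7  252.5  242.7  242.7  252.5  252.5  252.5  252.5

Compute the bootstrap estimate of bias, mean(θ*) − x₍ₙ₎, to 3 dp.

bias = −3.575

mean(θ*) = (252.5 + 239.0 + 252.5 + 252.5 + 242.7 + 252.5 + 242.7 + 242.7 + 252.5 + 252.5 + 252.5 + 252.5) / 12 = 248.9250
bias = 248.9250 − 252.5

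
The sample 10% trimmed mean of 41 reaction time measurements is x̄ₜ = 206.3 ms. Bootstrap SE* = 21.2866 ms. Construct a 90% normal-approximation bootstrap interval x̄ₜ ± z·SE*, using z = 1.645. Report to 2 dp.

Margin = 1.645 × 21.2866 = 35.016
Interval: 206.3 ± 35.016

(171.28, 241.32)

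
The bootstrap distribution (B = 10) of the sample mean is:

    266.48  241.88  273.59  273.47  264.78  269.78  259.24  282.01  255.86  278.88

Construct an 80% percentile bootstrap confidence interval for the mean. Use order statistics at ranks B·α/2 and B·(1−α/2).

Sorted replicates: 241.88, 255.86, 259.24, 264.78, 266.48, 269.78, 273.47, 273.59, 278.88, 282.01
α = 0.20; lower rank = 10 × 0.100 = 1; upper rank = 10 × 0.900 = 9.
The 1st smallest replicate is 241.88; the 9th is 278.88.

(241.88, 278.88)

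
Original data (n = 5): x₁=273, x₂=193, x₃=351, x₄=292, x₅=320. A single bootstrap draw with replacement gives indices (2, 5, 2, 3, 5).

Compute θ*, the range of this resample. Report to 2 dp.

θ* = 158.00

Resample values: 193, 320, 193, 351, 320.
Range = 351 − 193 = 158.00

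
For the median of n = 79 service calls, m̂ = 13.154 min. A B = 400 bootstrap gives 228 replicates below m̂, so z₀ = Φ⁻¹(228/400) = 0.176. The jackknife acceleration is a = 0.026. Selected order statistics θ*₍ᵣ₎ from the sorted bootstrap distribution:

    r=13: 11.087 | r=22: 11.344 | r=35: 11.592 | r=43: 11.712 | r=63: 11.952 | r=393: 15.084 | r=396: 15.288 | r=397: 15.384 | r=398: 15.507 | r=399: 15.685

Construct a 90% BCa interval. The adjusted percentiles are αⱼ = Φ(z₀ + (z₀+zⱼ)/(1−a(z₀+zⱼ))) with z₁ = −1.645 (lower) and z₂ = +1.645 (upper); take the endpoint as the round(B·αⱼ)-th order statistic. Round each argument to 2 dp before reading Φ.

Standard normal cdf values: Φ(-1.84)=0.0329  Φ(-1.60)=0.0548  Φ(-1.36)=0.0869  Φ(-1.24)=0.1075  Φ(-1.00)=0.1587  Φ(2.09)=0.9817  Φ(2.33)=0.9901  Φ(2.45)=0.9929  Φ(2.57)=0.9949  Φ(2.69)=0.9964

Lower: z₀ + z₁ = 0.176 + (-1.645) = -1.469; 1 − a(z₀+z₁) = 1 − (0.026)(-1.469) = 1.0382; argument = 0.176 + (-1.469)/1.0382 = -1.2390 → -1.24.
α₁ = Φ(-1.24) = 0.1075; rank = round(400 × 0.1075) = 43; θ*₍43₎ = 11.712.
Upper: z₀ + z₂ = 1.821; 1 − a(z₀+z₂) = 0.9527; argument = 2.0875 → 2.09; α₂ = 0.9817; rank = 393; θ*₍393₎ = 15.084.

(11.712, 15.084)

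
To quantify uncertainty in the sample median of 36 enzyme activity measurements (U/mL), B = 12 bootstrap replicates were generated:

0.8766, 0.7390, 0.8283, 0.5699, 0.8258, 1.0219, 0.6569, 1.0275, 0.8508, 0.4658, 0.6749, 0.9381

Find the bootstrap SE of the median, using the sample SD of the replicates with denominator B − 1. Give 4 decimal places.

SE* = 0.1740

Bootstrap SE is the standard deviation of the 12 replicate medians.
Mean of replicates: (0.8766 + 0.7390 + 0.8283 + 0.5699 + 0.8258 + 1.0219 + 0.6569 + 1.0275 + 0.8508 + 0.4658 + 0.6749 + 0.9381) / 12 = 9.47550 / 12 = 0.78963
Sum of squared deviations: (+0.08698)² + (−0.05063)² + (+0.03868)² + (−0.21973)² + (+0.03617)² + (+0.23228)² + (−0.13272)² + (+0.23788)² + (+0.06117)² + (−0.32383)² + (−0.11472)² + (+0.14848)² = 0.33317
Variance = 0.33317 / 11 = 0.03029
SE* = √0.03029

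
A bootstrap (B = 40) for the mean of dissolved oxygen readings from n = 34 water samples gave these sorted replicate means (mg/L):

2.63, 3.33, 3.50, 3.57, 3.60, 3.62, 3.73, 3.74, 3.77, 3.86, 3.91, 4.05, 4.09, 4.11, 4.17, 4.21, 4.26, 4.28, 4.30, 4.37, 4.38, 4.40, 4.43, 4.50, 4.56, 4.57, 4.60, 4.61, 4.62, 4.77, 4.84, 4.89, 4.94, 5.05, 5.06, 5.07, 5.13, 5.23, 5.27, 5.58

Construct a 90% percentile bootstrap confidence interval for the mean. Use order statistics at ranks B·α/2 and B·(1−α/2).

(3.33, 5.23)

α = 0.10; lower rank = 40 × 0.050 = 2; upper rank = 40 × 0.950 = 38.
The 2nd smallest replicate is 3.33; the 38th is 5.23.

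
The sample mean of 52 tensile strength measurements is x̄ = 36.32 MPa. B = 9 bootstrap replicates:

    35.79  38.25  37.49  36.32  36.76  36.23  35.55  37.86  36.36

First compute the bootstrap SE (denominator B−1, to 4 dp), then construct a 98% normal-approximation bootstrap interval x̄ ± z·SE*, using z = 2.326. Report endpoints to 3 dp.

Mean of replicates = 36.7344; sum of squared deviations = 6.9966; SE* = √(6.9966/8) = 0.9352
Margin = 2.326 × 0.9352 = 2.1753
Interval: 36.32 ± 2.1753

(34.145, 38.495)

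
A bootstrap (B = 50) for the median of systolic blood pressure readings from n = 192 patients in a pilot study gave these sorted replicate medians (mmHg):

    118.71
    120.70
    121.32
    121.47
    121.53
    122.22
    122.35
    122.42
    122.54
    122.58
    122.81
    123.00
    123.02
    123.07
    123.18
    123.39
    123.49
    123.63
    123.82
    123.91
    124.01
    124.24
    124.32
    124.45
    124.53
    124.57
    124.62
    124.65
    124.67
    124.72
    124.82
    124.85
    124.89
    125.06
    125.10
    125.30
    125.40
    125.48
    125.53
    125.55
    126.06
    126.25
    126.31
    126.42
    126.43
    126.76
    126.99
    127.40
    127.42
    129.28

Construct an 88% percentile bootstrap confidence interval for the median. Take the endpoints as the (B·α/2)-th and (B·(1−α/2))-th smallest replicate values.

(121.32, 126.99)

α = 0.12; lower rank = 50 × 0.060 = 3; upper rank = 50 × 0.940 = 47.
The 3rd smallest replicate is 121.32; the 47th is 126.99.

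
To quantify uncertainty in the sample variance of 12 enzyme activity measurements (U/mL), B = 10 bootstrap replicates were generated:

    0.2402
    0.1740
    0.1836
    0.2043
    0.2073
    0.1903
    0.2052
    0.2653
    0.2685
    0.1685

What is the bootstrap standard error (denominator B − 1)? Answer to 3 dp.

SE* = 0.036

Bootstrap SE is the standard deviation of the 10 replicate variances.
Mean of replicates: (0.2402 + 0.1740 + 0.1836 + 0.2043 + 0.2073 + 0.1903 + 0.2052 + 0.2653 + 0.2685 + 0.1685) / 10 = 2.10720 / 10 = 0.21072
Sum of squared deviations: (+0.02948)² + (−0.03672)² + (−0.02712)² + (−0.00642)² + (−0.00342)² + (−0.02042)² + (−0.00552)² + (+0.05458)² + (+0.05778)² + (−0.04222)² = 0.01155
Variance = 0.01155 / 9 = 0.00128
SE* = √0.00128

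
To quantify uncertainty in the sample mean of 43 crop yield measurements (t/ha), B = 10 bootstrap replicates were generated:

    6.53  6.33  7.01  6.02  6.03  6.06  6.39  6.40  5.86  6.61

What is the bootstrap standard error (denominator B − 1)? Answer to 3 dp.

Bootstrap SE is the standard deviation of the 10 replicate means.
Mean of replicates: (6.53 + 6.33 + 7.01 + 6.02 + 6.03 + 6.06 + 6.39 + 6.40 + 5.86 + 6.61) / 10 = 63.2400 / 10 = 6.3240
Sum of squared deviations: (+0.2060)² + (+0.0060)² + (+0.6860)² + (−0.3040)² + (−0.2940)² + (−0.2640)² + (+0.0660)² + (+0.0760)² + (−0.4640)² + (+0.2860)² = 1.0688
Variance = 1.0688 / 9 = 0.1188
SE* = √0.1188

SE* = 0.345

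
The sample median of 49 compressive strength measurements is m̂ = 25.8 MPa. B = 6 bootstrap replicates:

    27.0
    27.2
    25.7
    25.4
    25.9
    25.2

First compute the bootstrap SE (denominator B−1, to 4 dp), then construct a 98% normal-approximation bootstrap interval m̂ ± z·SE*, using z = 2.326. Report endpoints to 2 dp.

(23.85, 27.75)

Mean of replicates = 26.0667; sum of squared deviations = 3.5133; SE* = √(3.5133/5) = 0.8383
Margin = 2.326 × 0.8383 = 1.950
Interval: 25.8 ± 1.950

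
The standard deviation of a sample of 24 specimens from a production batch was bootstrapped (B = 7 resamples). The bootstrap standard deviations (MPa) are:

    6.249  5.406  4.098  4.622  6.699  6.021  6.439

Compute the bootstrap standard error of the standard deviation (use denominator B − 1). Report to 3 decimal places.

Bootstrap SE is the standard deviation of the 7 replicate standard deviations.
Mean of replicates: (6.249 + 5.406 + 4.098 + 4.622 + 6.699 + 6.021 + 6.439) / 7 = 39.5340 / 7 = 5.6477
Sum of squared deviations: (+0.6013)² + (−0.2417)² + (−1.5497)² + (−1.0257)² + (+1.0513)² + (+0.3733)² + (+0.7913)² = 5.7444
Variance = 5.7444 / 6 = 0.9574
SE* = √0.9574

SE* = 0.978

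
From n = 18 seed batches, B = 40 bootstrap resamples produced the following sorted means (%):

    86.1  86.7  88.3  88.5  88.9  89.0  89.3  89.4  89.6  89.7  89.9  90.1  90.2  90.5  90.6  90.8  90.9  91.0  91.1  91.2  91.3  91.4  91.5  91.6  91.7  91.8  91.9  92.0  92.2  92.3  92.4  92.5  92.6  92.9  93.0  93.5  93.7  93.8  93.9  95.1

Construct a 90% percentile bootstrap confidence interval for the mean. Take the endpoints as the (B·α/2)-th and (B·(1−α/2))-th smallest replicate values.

(86.7, 93.8)

α = 0.10; lower rank = 40 × 0.050 = 2; upper rank = 40 × 0.950 = 38.
The 2nd smallest replicate is 86.7; the 38th is 93.8.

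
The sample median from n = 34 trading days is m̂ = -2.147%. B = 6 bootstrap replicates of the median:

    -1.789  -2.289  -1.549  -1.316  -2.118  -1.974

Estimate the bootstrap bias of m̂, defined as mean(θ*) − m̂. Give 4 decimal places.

mean(θ*) = ((-1.789) + (-2.289) + (-1.549) + (-1.316) + (-2.118) + (-1.974)) / 6 = -1.83917
bias = -1.83917 − -2.147

bias = +0.3078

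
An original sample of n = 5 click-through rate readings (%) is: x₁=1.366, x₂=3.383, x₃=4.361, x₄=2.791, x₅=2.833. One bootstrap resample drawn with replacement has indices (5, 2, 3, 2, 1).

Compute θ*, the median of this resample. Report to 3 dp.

Resample values: 2.833, 3.383, 4.361, 3.383, 1.366.
Sorted: 1.366, 2.833, 3.383, 3.383, 4.361
Median = middle value = 3.383

θ* = 3.383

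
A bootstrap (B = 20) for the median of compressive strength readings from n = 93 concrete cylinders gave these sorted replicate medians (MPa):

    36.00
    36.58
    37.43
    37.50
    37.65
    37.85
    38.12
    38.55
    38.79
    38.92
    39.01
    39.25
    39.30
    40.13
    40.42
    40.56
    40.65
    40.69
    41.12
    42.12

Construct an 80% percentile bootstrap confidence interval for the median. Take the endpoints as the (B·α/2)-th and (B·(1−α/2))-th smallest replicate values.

(36.58, 40.69)

α = 0.20; lower rank = 20 × 0.100 = 2; upper rank = 20 × 0.900 = 18.
The 2nd smallest replicate is 36.58; the 18th is 40.69.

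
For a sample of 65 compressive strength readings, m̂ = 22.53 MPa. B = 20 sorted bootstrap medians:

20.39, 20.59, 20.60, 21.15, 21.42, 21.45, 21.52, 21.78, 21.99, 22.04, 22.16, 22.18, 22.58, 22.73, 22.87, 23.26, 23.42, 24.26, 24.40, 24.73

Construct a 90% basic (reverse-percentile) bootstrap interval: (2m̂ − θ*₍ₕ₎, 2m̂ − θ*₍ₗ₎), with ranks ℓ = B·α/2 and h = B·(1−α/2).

(20.66, 24.67)

Percentile endpoints at ranks 1 and 19: θ*₍1₎ = 20.39, θ*₍19₎ = 24.40.
Basic interval reflects these around m̂:
  lower = 2 × 22.53 − 24.40 = 20.66
  upper = 2 × 22.53 − 20.39 = 24.67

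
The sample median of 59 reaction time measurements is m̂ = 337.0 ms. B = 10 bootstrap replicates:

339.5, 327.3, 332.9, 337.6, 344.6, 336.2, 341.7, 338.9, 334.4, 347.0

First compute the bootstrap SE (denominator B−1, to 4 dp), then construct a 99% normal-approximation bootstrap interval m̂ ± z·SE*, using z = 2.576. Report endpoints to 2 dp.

Mean of replicates = 338.0100; sum of squared deviations = 298.1690; SE* = √(298.1690/9) = 5.7559
Margin = 2.576 × 5.7559 = 14.827
Interval: 337.0 ± 14.827

(322.17, 351.83)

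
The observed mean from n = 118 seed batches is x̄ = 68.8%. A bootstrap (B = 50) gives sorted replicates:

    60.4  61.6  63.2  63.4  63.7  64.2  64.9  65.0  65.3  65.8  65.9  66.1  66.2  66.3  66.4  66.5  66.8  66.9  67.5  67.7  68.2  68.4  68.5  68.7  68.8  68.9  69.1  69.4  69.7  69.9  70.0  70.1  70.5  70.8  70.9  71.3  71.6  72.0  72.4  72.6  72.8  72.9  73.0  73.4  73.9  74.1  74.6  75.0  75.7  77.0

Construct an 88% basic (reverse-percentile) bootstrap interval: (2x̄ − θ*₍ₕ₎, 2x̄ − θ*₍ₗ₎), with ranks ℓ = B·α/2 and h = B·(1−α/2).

(63.0, 74.4)

Percentile endpoints at ranks 3 and 47: θ*₍3₎ = 63.2, θ*₍47₎ = 74.6.
Basic interval reflects these around x̄:
  lower = 2 × 68.8 − 74.6 = 63.0
  upper = 2 × 68.8 − 63.2 = 74.4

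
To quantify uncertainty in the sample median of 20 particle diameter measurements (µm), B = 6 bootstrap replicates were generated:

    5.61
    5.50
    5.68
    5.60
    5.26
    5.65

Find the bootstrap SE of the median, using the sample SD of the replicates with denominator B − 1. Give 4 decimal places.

Bootstrap SE is the standard deviation of the 6 replicate medians.
Mean of replicates: (5.61 + 5.50 + 5.68 + 5.60 + 5.26 + 5.65) / 6 = 33.30000 / 6 = 5.55000
Sum of squared deviations: (+0.06000)² + (−0.05000)² + (+0.13000)² + (+0.05000)² + (−0.29000)² + (+0.10000)² = 0.11960
Variance = 0.11960 / 5 = 0.02392
SE* = √0.02392

SE* = 0.1547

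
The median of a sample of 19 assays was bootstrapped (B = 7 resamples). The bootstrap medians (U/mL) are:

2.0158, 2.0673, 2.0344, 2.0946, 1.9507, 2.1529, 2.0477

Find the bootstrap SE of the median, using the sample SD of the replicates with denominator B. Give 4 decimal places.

SE* = 0.0587

Bootstrap SE is the standard deviation of the 7 replicate medians.
Mean of replicates: (2.0158 + 2.0673 + 2.0344 + 2.0946 + 1.9507 + 2.1529 + 2.0477) / 7 = 14.36340 / 7 = 2.05191
Sum of squared deviations: (−0.03611)² + (+0.01539)² + (−0.01751)² + (+0.04269)² + (−0.10121)² + (+0.10099)² + (−0.00421)² = 0.02413
Variance = 0.02413 / 7 = 0.00345
SE* = √0.00345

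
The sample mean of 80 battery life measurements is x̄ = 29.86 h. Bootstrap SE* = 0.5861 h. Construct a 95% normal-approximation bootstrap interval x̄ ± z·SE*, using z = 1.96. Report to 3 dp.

(28.711, 31.009)

Margin = 1.96 × 0.5861 = 1.1488
Interval: 29.86 ± 1.1488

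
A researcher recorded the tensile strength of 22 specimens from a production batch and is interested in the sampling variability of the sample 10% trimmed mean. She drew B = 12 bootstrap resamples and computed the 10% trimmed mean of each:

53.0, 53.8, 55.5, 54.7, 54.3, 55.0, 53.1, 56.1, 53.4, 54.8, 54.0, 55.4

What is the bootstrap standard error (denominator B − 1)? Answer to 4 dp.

Bootstrap SE is the standard deviation of the 12 replicate 10% trimmed means.
Mean of replicates: (53.0 + 53.8 + 55.5 + 54.7 + 54.3 + 55.0 + 53.1 + 56.1 + 53.4 + 54.8 + 54.0 + 55.4) / 12 = 653.10000 / 12 = 54.42500
Sum of squared deviations: (−1.42500)² + (−0.62500)² + (+1.07500)² + (+0.27500)² + (−0.12500)² + (+0.57500)² + (−1.32500)² + (+1.67500)² + (−1.02500)² + (+0.37500)² + (−0.42500)² + (+0.97500)² = 10.88250
Variance = 10.88250 / 11 = 0.98932
SE* = √0.98932

SE* = 0.9946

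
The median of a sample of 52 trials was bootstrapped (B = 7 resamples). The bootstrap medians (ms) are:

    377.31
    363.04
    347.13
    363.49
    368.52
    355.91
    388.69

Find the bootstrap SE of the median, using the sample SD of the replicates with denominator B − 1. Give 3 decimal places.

Bootstrap SE is the standard deviation of the 7 replicate medians.
Mean of replicates: (377.31 + 363.04 + 347.13 + 363.49 + 368.52 + 355.91 + 388.69) / 7 = 2564.0900 / 7 = 366.2986
Sum of squared deviations: (+11.0114)² + (−3.2586)² + (−19.1686)² + (−2.8086)² + (+2.2214)² + (−10.3886)² + (+22.3914)² = 1121.4253
Variance = 1121.4253 / 6 = 186.9042
SE* = √186.9042

SE* = 13.671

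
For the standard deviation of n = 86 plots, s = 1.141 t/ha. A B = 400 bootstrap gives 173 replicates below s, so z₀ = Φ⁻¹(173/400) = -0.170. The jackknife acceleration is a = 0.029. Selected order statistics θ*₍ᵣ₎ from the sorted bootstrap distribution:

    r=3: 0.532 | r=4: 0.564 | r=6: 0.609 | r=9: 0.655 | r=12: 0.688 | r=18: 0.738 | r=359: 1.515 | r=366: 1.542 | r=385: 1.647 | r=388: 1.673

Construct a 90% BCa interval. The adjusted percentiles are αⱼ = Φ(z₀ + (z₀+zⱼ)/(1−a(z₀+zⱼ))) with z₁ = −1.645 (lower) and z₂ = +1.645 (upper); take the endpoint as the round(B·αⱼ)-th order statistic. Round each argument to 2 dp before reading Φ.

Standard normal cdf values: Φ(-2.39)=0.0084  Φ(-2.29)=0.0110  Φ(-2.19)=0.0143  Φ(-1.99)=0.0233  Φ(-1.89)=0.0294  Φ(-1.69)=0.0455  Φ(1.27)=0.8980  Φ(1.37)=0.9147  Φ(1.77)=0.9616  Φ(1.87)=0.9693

(0.688, 1.542)

Lower: z₀ + z₁ = -0.170 + (-1.645) = -1.815; 1 − a(z₀+z₁) = 1 − (0.029)(-1.815) = 1.0526; argument = -0.170 + (-1.815)/1.0526 = -1.8942 → -1.89.
α₁ = Φ(-1.89) = 0.0294; rank = round(400 × 0.0294) = 12; θ*₍12₎ = 0.688.
Upper: z₀ + z₂ = 1.475; 1 − a(z₀+z₂) = 0.9572; argument = 1.3709 → 1.37; α₂ = 0.9147; rank = 366; θ*₍366₎ = 1.542.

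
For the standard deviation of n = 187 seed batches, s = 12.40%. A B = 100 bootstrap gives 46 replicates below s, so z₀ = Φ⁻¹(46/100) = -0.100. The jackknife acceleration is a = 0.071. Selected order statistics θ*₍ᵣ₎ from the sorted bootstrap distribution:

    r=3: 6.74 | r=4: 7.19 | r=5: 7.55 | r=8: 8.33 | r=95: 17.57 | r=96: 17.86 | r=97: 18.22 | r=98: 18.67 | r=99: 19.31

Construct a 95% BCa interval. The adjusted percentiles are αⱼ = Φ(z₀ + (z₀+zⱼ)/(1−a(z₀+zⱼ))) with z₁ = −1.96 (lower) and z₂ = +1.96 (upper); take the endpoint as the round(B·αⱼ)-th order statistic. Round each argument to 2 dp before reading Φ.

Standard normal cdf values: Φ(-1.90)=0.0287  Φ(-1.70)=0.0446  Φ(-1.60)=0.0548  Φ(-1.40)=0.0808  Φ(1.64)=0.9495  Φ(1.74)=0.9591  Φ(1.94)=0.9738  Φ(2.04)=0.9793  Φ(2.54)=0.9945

Lower: z₀ + z₁ = -0.100 + (-1.960) = -2.060; 1 − a(z₀+z₁) = 1 − (0.071)(-2.060) = 1.1463; argument = -0.100 + (-2.060)/1.1463 = -1.8971 → -1.90.
α₁ = Φ(-1.90) = 0.0287; rank = round(100 × 0.0287) = 3; θ*₍3₎ = 6.74.
Upper: z₀ + z₂ = 1.860; 1 − a(z₀+z₂) = 0.8679; argument = 2.0430 → 2.04; α₂ = 0.9793; rank = 98; θ*₍98₎ = 18.67.

(6.74, 18.67)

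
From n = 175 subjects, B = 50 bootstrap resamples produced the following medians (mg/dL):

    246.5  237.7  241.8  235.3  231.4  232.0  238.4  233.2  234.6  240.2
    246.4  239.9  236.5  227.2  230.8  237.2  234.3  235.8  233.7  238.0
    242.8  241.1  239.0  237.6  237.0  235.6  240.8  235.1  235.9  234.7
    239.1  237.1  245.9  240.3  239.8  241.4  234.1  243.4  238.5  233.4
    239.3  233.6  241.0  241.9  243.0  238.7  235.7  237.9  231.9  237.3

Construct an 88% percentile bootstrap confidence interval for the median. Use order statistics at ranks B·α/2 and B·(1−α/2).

Sorted replicates: 227.2, 230.8, 231.4, 231.9, 232.0, 233.2, 233.4, 233.6, 233.7, 234.1, 234.3, 234.6, 234.7, 235.1, 235.3, 235.6, 235.7, 235.8, 235.9, 236.5, 237.0, 237.1, 237.2, 237.3, 237.6, 237.7, 237.9, 238.0, 238.4, 238.5, 238.7, 239.0, 239.1, 239.3, 239.8, 239.9, 240.2, 240.3, 240.8, 241.0, 241.1, 241.4, 241.8, 241.9, 242.8, 243.0, 243.4, 245.9, 246.4, 246.5
α = 0.12; lower rank = 50 × 0.060 = 3; upper rank = 50 × 0.940 = 47.
The 3rd smallest replicate is 231.4; the 47th is 243.4.

(231.4, 243.4)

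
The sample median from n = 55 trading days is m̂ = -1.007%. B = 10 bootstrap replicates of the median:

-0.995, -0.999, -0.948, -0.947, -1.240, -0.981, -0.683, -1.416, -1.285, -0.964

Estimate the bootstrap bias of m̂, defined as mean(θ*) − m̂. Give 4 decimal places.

mean(θ*) = ((-0.995) + (-0.999) + (-0.948) + (-0.947) + (-1.240) + (-0.981) + (-0.683) + (-1.416) + (-1.285) + (-0.964)) / 10 = -1.04580
bias = -1.04580 − -1.007

bias = −0.0388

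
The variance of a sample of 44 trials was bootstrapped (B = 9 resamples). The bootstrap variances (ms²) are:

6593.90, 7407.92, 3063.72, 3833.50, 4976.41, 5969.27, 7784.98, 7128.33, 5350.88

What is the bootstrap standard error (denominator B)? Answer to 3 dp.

SE* = 1534.144

Bootstrap SE is the standard deviation of the 9 replicate variances.
Mean of replicates: (6593.90 + 7407.92 + 3063.72 + 3833.50 + 4976.41 + 5969.27 + 7784.98 + 7128.33 + 5350.88) / 9 = 52108.9100 / 9 = 5789.8789
Sum of squared deviations: (+804.0211)² + (+1618.0411)² + (−2726.1589)² + (−1956.3789)² + (−813.4689)² + (+179.3911)² + (+1995.1011)² + (+1338.4511)² + (−438.9989)² = 21182380.2775
Variance = 21182380.2775 / 9 = 2353597.8086
SE* = √2353597.8086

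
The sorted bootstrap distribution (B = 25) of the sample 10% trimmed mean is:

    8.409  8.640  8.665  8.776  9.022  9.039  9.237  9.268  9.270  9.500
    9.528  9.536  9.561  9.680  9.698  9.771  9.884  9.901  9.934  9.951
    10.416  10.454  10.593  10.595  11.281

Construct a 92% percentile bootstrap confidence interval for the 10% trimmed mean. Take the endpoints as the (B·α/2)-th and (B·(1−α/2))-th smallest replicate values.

(8.409, 10.595)

α = 0.08; lower rank = 25 × 0.040 = 1; upper rank = 25 × 0.960 = 24.
The 1st smallest replicate is 8.409; the 24th is 10.595.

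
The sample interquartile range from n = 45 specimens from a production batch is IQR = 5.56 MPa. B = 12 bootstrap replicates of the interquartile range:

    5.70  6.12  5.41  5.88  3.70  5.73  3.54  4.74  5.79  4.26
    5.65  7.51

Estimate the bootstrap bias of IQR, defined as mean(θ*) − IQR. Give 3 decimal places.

mean(θ*) = (5.70 + 6.12 + 5.41 + 5.88 + 3.70 + 5.73 + 3.54 + 4.74 + 5.79 + 4.26 + 5.65 + 7.51) / 12 = 5.3358
bias = 5.3358 − 5.56

bias = −0.224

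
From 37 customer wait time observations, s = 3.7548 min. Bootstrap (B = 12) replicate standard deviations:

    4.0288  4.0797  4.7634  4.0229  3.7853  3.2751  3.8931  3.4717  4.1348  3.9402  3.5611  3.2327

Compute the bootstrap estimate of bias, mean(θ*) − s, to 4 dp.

mean(θ*) = (4.0288 + 4.0797 + 4.7634 + 4.0229 + 3.7853 + 3.2751 + 3.8931 + 3.4717 + 4.1348 + 3.9402 + 3.5611 + 3.2327) / 12 = 3.84907
bias = 3.84907 − 3.7548

bias = +0.0943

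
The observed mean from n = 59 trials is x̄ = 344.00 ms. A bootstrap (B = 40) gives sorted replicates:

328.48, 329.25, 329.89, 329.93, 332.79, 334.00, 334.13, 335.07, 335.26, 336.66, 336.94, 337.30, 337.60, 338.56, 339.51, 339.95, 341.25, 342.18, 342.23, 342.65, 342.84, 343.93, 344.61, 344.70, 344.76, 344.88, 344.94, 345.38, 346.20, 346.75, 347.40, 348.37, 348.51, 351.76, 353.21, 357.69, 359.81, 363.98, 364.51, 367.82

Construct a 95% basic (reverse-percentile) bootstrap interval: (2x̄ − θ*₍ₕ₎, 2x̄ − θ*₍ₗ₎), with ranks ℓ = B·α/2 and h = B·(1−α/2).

Percentile endpoints at ranks 1 and 39: θ*₍1₎ = 328.48, θ*₍39₎ = 364.51.
Basic interval reflects these around x̄:
  lower = 2 × 344.00 − 364.51 = 323.49
  upper = 2 × 344.00 − 328.48 = 359.52

(323.49, 359.52)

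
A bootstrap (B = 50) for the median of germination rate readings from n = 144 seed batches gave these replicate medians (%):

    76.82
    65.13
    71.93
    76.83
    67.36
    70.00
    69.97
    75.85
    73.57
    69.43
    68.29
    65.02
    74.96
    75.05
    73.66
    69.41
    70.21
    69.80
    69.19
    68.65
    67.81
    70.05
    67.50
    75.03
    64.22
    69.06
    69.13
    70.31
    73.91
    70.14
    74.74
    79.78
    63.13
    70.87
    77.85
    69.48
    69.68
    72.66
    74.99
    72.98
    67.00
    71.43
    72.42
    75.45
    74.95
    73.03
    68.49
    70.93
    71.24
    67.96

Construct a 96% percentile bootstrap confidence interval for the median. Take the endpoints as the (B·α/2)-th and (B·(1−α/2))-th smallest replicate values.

(63.13, 77.85)

Sorted replicates: 63.13, 64.22, 65.02, 65.13, 67.00, 67.36, 67.50, 67.81, 67.96, 68.29, 68.49, 68.65, 69.06, 69.13, 69.19, 69.41, 69.43, 69.48, 69.68, 69.80, 69.97, 70.00, 70.05, 70.14, 70.21, 70.31, 70.87, 70.93, 71.24, 71.43, 71.93, 72.42, 72.66, 72.98, 73.03, 73.57, 73.66, 73.91, 74.74, 74.95, 74.96, 74.99, 75.03, 75.05, 75.45, 75.85, 76.82, 76.83, 77.85, 79.78
α = 0.04; lower rank = 50 × 0.020 = 1; upper rank = 50 × 0.980 = 49.
The 1st smallest replicate is 63.13; the 49th is 77.85.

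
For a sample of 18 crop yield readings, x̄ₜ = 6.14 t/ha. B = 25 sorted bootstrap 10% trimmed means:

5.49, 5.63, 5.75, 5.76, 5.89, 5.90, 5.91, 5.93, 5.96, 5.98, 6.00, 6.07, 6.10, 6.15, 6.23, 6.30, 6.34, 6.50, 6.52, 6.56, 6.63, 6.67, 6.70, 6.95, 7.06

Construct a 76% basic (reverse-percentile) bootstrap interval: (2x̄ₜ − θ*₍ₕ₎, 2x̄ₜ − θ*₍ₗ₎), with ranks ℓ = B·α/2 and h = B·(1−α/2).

Percentile endpoints at ranks 3 and 22: θ*₍3₎ = 5.75, θ*₍22₎ = 6.67.
Basic interval reflects these around x̄ₜ:
  lower = 2 × 6.14 − 6.67 = 5.61
  upper = 2 × 6.14 − 5.75 = 6.53

(5.61, 6.53)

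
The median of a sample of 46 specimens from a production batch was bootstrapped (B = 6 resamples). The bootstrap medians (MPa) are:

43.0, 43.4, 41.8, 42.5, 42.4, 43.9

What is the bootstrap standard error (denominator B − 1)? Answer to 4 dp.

SE* = 0.7554

Bootstrap SE is the standard deviation of the 6 replicate medians.
Mean of replicates: (43.0 + 43.4 + 41.8 + 42.5 + 42.4 + 43.9) / 6 = 257.00000 / 6 = 42.83333
Sum of squared deviations: (+0.16667)² + (+0.56667)² + (−1.03333)² + (−0.33333)² + (−0.43333)² + (+1.06667)² = 2.85333
Variance = 2.85333 / 5 = 0.57067
SE* = √0.57067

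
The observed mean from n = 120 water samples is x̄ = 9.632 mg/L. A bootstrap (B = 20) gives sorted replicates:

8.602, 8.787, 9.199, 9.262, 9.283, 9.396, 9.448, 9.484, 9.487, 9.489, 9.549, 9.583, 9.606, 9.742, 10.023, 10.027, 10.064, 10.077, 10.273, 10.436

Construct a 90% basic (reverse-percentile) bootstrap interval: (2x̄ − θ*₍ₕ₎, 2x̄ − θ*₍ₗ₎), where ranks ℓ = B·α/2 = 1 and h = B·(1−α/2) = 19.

Percentile endpoints at ranks 1 and 19: θ*₍1₎ = 8.602, θ*₍19₎ = 10.273.
Basic interval reflects these around x̄:
  lower = 2 × 9.632 − 10.273 = 8.991
  upper = 2 × 9.632 − 8.602 = 10.662

(8.991, 10.662)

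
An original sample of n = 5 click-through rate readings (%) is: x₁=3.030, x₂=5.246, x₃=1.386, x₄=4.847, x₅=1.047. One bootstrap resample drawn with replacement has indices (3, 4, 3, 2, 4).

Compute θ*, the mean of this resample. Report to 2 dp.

Resample values: 1.386, 4.847, 1.386, 5.246, 4.847.
Mean = (1.386 + 4.847 + 1.386 + 5.246 + 4.847) / 5 = 17.7120 / 5 = 3.54

θ* = 3.54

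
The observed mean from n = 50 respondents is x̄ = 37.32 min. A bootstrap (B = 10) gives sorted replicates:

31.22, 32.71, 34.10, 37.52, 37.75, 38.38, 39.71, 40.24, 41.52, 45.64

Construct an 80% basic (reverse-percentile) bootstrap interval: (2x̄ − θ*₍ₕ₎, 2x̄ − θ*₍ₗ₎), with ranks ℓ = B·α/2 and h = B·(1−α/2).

(33.12, 43.42)

Percentile endpoints at ranks 1 and 9: θ*₍1₎ = 31.22, θ*₍9₎ = 41.52.
Basic interval reflects these around x̄:
  lower = 2 × 37.32 − 41.52 = 33.12
  upper = 2 × 37.32 − 31.22 = 43.42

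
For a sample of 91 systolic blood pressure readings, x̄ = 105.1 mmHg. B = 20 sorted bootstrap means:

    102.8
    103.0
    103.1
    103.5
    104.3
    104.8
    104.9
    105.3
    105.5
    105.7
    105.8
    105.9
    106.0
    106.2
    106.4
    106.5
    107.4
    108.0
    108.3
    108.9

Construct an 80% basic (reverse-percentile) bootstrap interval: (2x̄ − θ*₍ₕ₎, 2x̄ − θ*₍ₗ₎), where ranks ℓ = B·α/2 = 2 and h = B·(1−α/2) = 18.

Percentile endpoints at ranks 2 and 18: θ*₍2₎ = 103.0, θ*₍18₎ = 108.0.
Basic interval reflects these around x̄:
  lower = 2 × 105.1 − 108.0 = 102.2
  upper = 2 × 105.1 − 103.0 = 107.2

(102.2, 107.2)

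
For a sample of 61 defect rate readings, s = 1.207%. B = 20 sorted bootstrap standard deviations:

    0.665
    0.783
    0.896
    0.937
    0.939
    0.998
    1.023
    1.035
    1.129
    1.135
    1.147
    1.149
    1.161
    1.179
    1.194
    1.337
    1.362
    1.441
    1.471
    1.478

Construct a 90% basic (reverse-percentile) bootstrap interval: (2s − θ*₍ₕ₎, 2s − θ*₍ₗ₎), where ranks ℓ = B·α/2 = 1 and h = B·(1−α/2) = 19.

Percentile endpoints at ranks 1 and 19: θ*₍1₎ = 0.665, θ*₍19₎ = 1.471.
Basic interval reflects these around s:
  lower = 2 × 1.207 − 1.471 = 0.943
  upper = 2 × 1.207 − 0.665 = 1.749

(0.943, 1.749)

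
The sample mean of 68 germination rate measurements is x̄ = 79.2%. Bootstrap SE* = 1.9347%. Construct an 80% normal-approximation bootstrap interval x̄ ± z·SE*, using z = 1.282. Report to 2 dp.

Margin = 1.282 × 1.9347 = 2.480
Interval: 79.2 ± 2.480

(76.72, 81.68)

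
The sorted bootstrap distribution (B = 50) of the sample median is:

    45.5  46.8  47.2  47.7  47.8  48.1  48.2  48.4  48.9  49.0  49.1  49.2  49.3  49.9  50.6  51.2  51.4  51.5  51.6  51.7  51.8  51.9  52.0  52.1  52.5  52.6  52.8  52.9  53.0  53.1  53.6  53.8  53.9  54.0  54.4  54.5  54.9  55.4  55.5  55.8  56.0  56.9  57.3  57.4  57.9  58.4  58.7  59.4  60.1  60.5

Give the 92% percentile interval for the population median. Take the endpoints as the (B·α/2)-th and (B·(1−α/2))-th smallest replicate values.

α = 0.08; lower rank = 50 × 0.040 = 2; upper rank = 50 × 0.960 = 48.
The 2nd smallest replicate is 46.8; the 48th is 59.4.

(46.8, 59.4)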